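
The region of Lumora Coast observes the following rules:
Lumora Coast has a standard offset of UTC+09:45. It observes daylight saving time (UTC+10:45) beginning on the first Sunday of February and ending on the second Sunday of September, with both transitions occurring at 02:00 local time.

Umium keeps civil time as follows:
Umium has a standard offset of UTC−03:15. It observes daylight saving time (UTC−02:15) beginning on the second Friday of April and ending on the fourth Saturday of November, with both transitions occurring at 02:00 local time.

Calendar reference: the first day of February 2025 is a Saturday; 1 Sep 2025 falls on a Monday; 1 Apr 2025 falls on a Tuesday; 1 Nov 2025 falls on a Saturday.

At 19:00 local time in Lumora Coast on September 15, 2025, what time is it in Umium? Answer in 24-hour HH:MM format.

1 February 2025 is a Saturday, so the first Sunday is February 2.
1 September 2025 is a Monday, so the first Sunday is September 7 and the second is September 14.
Daylight saving runs 2 February – 14 September; September 15, 2025 is outside that window, so Lumora Coast is on standard time at UTC+09:45.
19:00 Lumora Coast − 9h45m = 09:15 UTC.
1 April 2025 is a Tuesday, so the first Friday is April 4 and the second is April 11.
1 November 2025 is a Saturday, so the first Saturday is November 1 and the fourth is November 22.
At the standard offset (UTC−03:15), 09:15 UTC − 3h15m = 06:00 Umium standard time.
The standard-time date in Umium, September 15, 2025, falls between 11 April and 22 November, so daylight saving is in effect and Umium is at UTC−02:15.
09:15 UTC − 2h15m = 07:00 Umium.

07:00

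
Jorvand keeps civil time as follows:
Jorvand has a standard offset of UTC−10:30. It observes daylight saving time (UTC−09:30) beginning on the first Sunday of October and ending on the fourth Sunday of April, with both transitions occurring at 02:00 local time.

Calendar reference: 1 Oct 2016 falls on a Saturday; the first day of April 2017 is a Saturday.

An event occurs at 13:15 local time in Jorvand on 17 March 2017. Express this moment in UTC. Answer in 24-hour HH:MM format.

22:45

1 October 2016 is a Saturday, so the first Sunday is October 2.
1 April 2017 is a Saturday, so the first Sunday is April 2 and the fourth is April 23.
17 March 2017 falls between 2 October 2016 and 23 April 2017, so daylight saving is in effect and Jorvand is at UTC−09:30.
13:15 local + 9h30m = 22:45 UTC.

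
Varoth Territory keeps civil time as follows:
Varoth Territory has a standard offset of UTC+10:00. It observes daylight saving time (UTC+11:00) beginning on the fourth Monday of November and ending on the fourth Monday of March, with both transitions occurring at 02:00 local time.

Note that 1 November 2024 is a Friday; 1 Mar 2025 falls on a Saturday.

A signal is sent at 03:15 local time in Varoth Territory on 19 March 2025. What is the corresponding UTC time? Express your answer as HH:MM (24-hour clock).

16:15

1 November 2024 is a Friday, so the first Monday is November 4 and the fourth is November 25.
1 March 2025 is a Saturday, so the first Monday is March 3 and the fourth is March 24.
Daylight saving runs 25 November 2024 – 24 March 2025; 19 March 2025 is inside that window, so Varoth Territory is at UTC+11:00.
03:15 local − 11h = 16:15 UTC (rolling into the previous day, 18 March 2025).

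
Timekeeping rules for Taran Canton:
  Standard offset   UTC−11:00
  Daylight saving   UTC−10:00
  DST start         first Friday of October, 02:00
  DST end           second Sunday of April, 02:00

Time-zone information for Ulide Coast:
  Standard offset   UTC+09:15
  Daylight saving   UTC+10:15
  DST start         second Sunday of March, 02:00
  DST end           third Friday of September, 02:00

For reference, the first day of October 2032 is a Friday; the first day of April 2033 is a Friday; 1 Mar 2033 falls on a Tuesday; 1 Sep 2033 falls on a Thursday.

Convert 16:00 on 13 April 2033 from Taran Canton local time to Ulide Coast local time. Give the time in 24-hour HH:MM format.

1 October 2032 is a Friday, so the first Friday is October 1.
1 April 2033 is a Friday, so the first Sunday is April 3 and the second is April 10.
13 April 2033 is outside the daylight-saving period (1 October 2032 – 10 April 2033), so Taran Canton is on standard time, UTC−11:00.
16:00 Taran Canton + 11h = 03:00 UTC (rolling into the next day, 14 April 2033).
1 March 2033 is a Tuesday, so the first Sunday is March 6 and the second is March 13.
1 September 2033 is a Thursday, so the first Friday is September 2 and the third is September 16.
At the standard offset (UTC+09:15), 03:00 UTC + 9h15m = 12:15 Ulide Coast standard time.
The standard-time date in Ulide Coast, 14 April 2033, falls between 13 March and 16 September, so daylight saving is in effect and Ulide Coast is at UTC+10:15.
03:00 UTC + 10h15m = 13:15 Ulide Coast.

13:15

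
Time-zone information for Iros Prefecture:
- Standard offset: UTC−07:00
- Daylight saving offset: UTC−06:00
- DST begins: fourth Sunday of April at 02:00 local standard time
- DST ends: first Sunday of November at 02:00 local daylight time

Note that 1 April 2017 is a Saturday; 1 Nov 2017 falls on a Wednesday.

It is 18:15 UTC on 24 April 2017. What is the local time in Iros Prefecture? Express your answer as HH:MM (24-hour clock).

12:15

1 April 2017 is a Saturday, so the first Sunday is April 2 and the fourth is April 23.
1 November 2017 is a Wednesday, so the first Sunday is November 5.
At the standard offset (UTC−07:00), 18:15 UTC − 7h = 11:15 Iros Prefecture standard time.
Daylight saving runs 23 April – 5 November; the standard-time date in Iros Prefecture, 24 April 2017, is inside that window, so Iros Prefecture is at UTC−06:00.
18:15 UTC − 6h = 12:15 local.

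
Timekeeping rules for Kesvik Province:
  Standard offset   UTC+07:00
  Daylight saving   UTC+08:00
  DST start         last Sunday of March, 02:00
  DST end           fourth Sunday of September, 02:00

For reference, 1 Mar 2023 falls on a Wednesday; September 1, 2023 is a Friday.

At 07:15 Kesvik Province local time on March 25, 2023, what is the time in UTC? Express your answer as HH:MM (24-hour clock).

1 March 2023 is a Wednesday, so Sundays fall on 5, 12, 19, 26; the last is March 26.
1 September 2023 is a Friday, so the first Sunday is September 3 and the fourth is September 24.
March 25, 2023 is outside the daylight-saving period (26 March – 24 September), so Kesvik Province is on standard time, UTC+07:00.
07:15 local − 7h = 00:15 UTC.

00:15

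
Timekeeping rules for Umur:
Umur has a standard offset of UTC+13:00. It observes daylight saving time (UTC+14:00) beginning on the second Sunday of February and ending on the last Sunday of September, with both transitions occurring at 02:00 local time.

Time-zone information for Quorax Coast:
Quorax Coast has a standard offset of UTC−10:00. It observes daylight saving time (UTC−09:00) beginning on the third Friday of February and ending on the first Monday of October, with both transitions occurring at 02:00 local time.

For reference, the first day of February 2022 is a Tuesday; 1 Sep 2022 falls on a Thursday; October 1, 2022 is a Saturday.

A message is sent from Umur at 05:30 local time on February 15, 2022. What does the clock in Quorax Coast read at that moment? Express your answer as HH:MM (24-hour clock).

1 February 2022 is a Tuesday, so the first Sunday is February 6 and the second is February 13.
1 September 2022 is a Thursday, so Sundays fall on 4, 11, 18, 25; the last is September 25.
February 15, 2022 falls between 13 February and 25 September, so daylight saving is in effect and Umur is at UTC+14:00.
05:30 Umur − 14h = 15:30 UTC (rolling into the previous day, 14 February 2022).
1 February 2022 is a Tuesday, so the first Friday is February 4 and the third is February 18.
1 October 2022 is a Saturday, so the first Monday is October 3.
At the standard offset (UTC−10:00), 15:30 UTC − 10h = 05:30 Quorax Coast standard time.
The standard-time date in Quorax Coast, February 14, 2022, is outside the daylight-saving period (18 February – 3 October), so Quorax Coast is on standard time, UTC−10:00.
15:30 UTC − 10h = 05:30 Quorax Coast.

05:30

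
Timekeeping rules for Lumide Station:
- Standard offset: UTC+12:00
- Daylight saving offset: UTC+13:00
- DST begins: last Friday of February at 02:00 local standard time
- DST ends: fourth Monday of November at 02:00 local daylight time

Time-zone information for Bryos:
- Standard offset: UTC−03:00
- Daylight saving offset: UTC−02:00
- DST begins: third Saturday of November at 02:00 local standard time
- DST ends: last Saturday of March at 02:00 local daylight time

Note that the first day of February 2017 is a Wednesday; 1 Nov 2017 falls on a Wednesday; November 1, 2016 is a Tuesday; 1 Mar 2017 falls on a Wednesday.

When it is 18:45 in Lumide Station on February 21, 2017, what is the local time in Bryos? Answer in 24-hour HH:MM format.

1 February 2017 is a Wednesday, so Fridays fall on 3, 10, 17, 24; the last is February 24.
1 November 2017 is a Wednesday, so the first Monday is November 6 and the fourth is November 27.
February 21, 2017 is outside the daylight-saving period (24 February – 27 November), so Lumide Station is on standard time, UTC+12:00.
18:45 Lumide Station − 12h = 06:45 UTC.
1 November 2016 is a Tuesday, so the first Saturday is November 5 and the third is November 19.
1 March 2017 is a Wednesday, so Saturdays fall on 4, 11, 18, 25; the last is March 25.
At the standard offset (UTC−03:00), 06:45 UTC − 3h = 03:45 Bryos standard time.
The standard-time date in Bryos, February 21, 2017, lies within the daylight-saving period (19 November 2016 – 25 March 2017), so Bryos is on daylight time, UTC−02:00.
06:45 UTC − 2h = 04:45 Bryos.

04:45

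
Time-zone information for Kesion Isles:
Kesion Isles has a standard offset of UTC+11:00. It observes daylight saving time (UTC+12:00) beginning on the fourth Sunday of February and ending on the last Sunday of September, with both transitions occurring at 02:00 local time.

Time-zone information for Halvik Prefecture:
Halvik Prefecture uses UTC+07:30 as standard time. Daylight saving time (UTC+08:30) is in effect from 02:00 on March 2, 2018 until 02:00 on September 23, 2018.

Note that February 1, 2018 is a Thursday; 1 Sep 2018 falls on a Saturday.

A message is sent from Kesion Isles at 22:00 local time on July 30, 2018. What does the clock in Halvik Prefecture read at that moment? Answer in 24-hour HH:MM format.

18:30

1 February 2018 is a Thursday, so the first Sunday is February 4 and the fourth is February 25.
1 September 2018 is a Saturday, so Sundays fall on 2, 9, 16, 23, 30; the last is September 30.
July 30, 2018 lies within the daylight-saving period (25 February – 30 September), so Kesion Isles is on daylight time, UTC+12:00.
22:00 Kesion Isles − 12h = 10:00 UTC.
At the standard offset (UTC+07:30), 10:00 UTC + 7h30m = 17:30 Halvik Prefecture standard time.
The standard-time date in Halvik Prefecture, July 30, 2018, falls between 2 March and 23 September, so daylight saving is in effect and Halvik Prefecture is at UTC+08:30.
10:00 UTC + 8h30m = 18:30 Halvik Prefecture.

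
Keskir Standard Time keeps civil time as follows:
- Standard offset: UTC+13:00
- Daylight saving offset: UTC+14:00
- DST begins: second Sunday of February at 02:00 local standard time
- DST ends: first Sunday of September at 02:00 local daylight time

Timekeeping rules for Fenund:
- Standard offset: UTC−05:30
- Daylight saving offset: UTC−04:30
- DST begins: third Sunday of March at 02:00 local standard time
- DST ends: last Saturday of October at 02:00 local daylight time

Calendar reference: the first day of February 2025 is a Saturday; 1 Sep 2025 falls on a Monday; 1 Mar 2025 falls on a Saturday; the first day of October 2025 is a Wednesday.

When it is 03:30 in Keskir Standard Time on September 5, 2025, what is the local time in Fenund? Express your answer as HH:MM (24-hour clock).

1 February 2025 is a Saturday, so the first Sunday is February 2 and the second is February 9.
1 September 2025 is a Monday, so the first Sunday is September 7.
Daylight saving runs 9 February – 7 September; September 5, 2025 is inside that window, so Keskir Standard Time is at UTC+14:00.
03:30 Keskir Standard Time − 14h = 13:30 UTC (rolling into the previous day, 4 September 2025).
1 March 2025 is a Saturday, so the first Sunday is March 2 and the third is March 16.
1 October 2025 is a Wednesday, so Saturdays fall on 4, 11, 18, 25; the last is October 25.
At the standard offset (UTC−05:30), 13:30 UTC − 5h30m = 08:00 Fenund standard time.
Daylight saving runs 16 March – 25 October; the standard-time date in Fenund, September 4, 2025, is inside that window, so Fenund is at UTC−04:30.
13:30 UTC − 4h30m = 09:00 Fenund.

09:00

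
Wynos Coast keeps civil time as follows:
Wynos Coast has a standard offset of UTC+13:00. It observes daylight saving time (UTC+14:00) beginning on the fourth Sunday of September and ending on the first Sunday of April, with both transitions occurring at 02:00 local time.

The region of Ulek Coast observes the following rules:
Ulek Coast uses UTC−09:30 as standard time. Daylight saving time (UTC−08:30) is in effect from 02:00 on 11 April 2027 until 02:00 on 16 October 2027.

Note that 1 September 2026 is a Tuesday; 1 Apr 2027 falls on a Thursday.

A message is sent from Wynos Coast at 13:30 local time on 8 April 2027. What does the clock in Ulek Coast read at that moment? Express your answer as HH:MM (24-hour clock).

1 September 2026 is a Tuesday, so the first Sunday is September 6 and the fourth is September 27.
1 April 2027 is a Thursday, so the first Sunday is April 4.
Daylight saving runs 27 September 2026 – 4 April 2027; 8 April 2027 is outside that window, so Wynos Coast is on standard time at UTC+13:00.
13:30 Wynos Coast − 13h = 00:30 UTC.
At the standard offset (UTC−09:30), 00:30 UTC − 9h30m = 15:00 Ulek Coast standard time (rolling into the previous day, 7 April 2027).
The standard-time date in Ulek Coast, 7 April 2027, does not fall between 11 April and 16 October, so daylight saving is not in effect and Ulek Coast is at UTC−09:30.
00:30 UTC − 9h30m = 15:00 Ulek Coast (rolling into the previous day, 7 April 2027).

15:00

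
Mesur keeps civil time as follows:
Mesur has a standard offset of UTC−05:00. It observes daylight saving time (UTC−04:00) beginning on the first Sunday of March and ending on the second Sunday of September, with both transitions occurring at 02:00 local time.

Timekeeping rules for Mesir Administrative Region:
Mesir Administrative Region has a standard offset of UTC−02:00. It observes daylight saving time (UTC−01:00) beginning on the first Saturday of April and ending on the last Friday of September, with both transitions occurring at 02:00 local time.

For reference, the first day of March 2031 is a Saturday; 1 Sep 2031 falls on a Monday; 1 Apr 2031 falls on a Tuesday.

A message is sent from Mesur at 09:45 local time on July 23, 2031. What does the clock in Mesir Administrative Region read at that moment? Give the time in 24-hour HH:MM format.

1 March 2031 is a Saturday, so the first Sunday is March 2.
1 September 2031 is a Monday, so the first Sunday is September 7 and the second is September 14.
July 23, 2031 falls between 2 March and 14 September, so daylight saving is in effect and Mesur is at UTC−04:00.
09:45 Mesur + 4h = 13:45 UTC.
1 April 2031 is a Tuesday, so the first Saturday is April 5.
1 September 2031 is a Monday, so Fridays fall on 5, 12, 19, 26; the last is September 26.
At the standard offset (UTC−02:00), 13:45 UTC − 2h = 11:45 Mesir Administrative Region standard time.
The standard-time date in Mesir Administrative Region, July 23, 2031, lies within the daylight-saving period (5 April – 26 September), so Mesir Administrative Region is on daylight time, UTC−01:00.
13:45 UTC − 1h = 12:45 Mesir Administrative Region.

12:45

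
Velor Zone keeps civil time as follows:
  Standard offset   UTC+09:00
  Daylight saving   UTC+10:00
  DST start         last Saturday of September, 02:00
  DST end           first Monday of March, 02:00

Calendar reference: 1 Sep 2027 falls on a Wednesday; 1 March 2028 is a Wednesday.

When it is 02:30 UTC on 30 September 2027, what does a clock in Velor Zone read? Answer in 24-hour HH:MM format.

1 September 2027 is a Wednesday, so Saturdays fall on 4, 11, 18, 25; the last is September 25.
1 March 2028 is a Wednesday, so the first Monday is March 6.
At the standard offset (UTC+09:00), 02:30 UTC + 9h = 11:30 Velor Zone standard time.
The standard-time date in Velor Zone, 30 September 2027, falls between 25 September 2027 and 6 March 2028, so daylight saving is in effect and Velor Zone is at UTC+10:00.
02:30 UTC + 10h = 12:30 local.

12:30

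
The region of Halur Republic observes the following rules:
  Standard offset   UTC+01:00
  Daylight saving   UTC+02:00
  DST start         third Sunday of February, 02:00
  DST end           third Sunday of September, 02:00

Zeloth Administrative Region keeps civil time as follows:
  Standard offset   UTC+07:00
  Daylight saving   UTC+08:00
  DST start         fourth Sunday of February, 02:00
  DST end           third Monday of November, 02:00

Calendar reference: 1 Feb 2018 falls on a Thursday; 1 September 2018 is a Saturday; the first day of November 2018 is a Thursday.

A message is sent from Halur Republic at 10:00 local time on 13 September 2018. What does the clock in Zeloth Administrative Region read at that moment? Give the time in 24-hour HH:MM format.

16:00

1 February 2018 is a Thursday, so the first Sunday is February 4 and the third is February 18.
1 September 2018 is a Saturday, so the first Sunday is September 2 and the third is September 16.
Daylight saving runs 18 February – 16 September; 13 September 2018 is inside that window, so Halur Republic is at UTC+02:00.
10:00 Halur Republic − 2h = 08:00 UTC.
1 February 2018 is a Thursday, so the first Sunday is February 4 and the fourth is February 25.
1 November 2018 is a Thursday, so the first Monday is November 5 and the third is November 19.
At the standard offset (UTC+07:00), 08:00 UTC + 7h = 15:00 Zeloth Administrative Region standard time.
The standard-time date in Zeloth Administrative Region, 13 September 2018, falls between 25 February and 19 November, so daylight saving is in effect and Zeloth Administrative Region is at UTC+08:00.
08:00 UTC + 8h = 16:00 Zeloth Administrative Region.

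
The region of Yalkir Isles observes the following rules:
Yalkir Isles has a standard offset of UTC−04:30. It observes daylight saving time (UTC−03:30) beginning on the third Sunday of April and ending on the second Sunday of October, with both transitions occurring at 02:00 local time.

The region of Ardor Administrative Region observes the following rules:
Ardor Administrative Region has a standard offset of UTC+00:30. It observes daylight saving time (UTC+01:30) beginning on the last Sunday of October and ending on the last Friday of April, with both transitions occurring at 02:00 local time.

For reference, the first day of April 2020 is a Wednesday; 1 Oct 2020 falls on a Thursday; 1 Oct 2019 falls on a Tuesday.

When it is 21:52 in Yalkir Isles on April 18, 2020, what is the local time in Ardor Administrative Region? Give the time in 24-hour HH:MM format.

1 April 2020 is a Wednesday, so the first Sunday is April 5 and the third is April 19.
1 October 2020 is a Thursday, so the first Sunday is October 4 and the second is October 11.
April 18, 2020 is outside the daylight-saving period (19 April – 11 October), so Yalkir Isles is on standard time, UTC−04:30.
21:52 Yalkir Isles + 4h30m = 02:22 UTC (rolling into the next day, 19 April 2020).
1 October 2019 is a Tuesday, so Sundays fall on 6, 13, 20, 27; the last is October 27.
1 April 2020 is a Wednesday, so Fridays fall on 3, 10, 17, 24; the last is April 24.
At the standard offset (UTC+00:30), 02:22 UTC + 0h30m = 02:52 Ardor Administrative Region standard time.
The standard-time date in Ardor Administrative Region, April 19, 2020, lies within the daylight-saving period (27 October 2019 – 24 April 2020), so Ardor Administrative Region is on daylight time, UTC+01:30.
02:22 UTC + 1h30m = 03:52 Ardor Administrative Region.

03:52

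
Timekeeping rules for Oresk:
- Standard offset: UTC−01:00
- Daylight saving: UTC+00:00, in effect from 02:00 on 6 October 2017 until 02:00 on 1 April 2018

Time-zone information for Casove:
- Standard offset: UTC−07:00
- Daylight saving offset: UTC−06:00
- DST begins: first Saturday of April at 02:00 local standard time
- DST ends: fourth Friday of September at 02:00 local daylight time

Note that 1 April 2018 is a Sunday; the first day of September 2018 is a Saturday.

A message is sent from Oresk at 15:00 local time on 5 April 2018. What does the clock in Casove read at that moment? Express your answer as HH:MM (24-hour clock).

09:00

5 April 2018 is outside the daylight-saving period (6 October 2017 – 1 April 2018), so Oresk is on standard time, UTC−01:00.
15:00 Oresk + 1h = 16:00 UTC.
1 April 2018 is a Sunday, so the first Saturday is April 7.
1 September 2018 is a Saturday, so the first Friday is September 7 and the fourth is September 28.
At the standard offset (UTC−07:00), 16:00 UTC − 7h = 09:00 Casove standard time.
Daylight saving runs 7 April – 28 September; the standard-time date in Casove, 5 April 2018, is outside that window, so Casove is on standard time at UTC−07:00.
16:00 UTC − 7h = 09:00 Casove.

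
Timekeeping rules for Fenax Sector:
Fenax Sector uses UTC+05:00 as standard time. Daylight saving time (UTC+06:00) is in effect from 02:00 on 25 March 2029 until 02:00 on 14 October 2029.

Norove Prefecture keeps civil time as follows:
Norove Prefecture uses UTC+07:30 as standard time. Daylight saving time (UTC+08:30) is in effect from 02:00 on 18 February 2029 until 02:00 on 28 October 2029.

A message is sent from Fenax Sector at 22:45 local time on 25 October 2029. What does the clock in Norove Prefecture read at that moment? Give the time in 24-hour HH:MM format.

02:15

25 October 2029 does not fall between 25 March and 14 October, so daylight saving is not in effect and Fenax Sector is at UTC+05:00.
22:45 Fenax Sector − 5h = 17:45 UTC.
At the standard offset (UTC+07:30), 17:45 UTC + 7h30m = 01:15 Norove Prefecture standard time (rolling into the next day, 26 October 2029).
Daylight saving runs 18 February – 28 October; the standard-time date in Norove Prefecture, 26 October 2029, is inside that window, so Norove Prefecture is at UTC+08:30.
17:45 UTC + 8h30m = 02:15 Norove Prefecture (rolling into the next day, 26 October 2029).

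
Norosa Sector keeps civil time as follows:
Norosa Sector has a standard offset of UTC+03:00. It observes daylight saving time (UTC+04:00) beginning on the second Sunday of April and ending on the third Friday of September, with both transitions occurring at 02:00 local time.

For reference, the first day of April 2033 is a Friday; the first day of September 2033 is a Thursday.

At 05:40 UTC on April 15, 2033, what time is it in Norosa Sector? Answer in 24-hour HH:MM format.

09:40

1 April 2033 is a Friday, so the first Sunday is April 3 and the second is April 10.
1 September 2033 is a Thursday, so the first Friday is September 2 and the third is September 16.
At the standard offset (UTC+03:00), 05:40 UTC + 3h = 08:40 Norosa Sector standard time.
Daylight saving runs 10 April – 16 September; the standard-time date in Norosa Sector, April 15, 2033, is inside that window, so Norosa Sector is at UTC+04:00.
05:40 UTC + 4h = 09:40 local.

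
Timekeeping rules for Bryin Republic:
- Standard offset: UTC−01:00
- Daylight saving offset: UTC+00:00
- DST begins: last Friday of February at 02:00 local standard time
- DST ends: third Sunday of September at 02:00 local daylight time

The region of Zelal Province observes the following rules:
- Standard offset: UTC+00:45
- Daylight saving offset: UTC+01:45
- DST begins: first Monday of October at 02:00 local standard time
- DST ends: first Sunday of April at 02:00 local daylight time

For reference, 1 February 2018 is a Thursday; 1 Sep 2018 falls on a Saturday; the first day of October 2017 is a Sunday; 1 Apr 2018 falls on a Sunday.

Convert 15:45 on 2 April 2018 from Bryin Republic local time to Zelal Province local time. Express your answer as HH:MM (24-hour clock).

16:30

1 February 2018 is a Thursday, so Fridays fall on 2, 9, 16, 23; the last is February 23.
1 September 2018 is a Saturday, so the first Sunday is September 2 and the third is September 16.
2 April 2018 lies within the daylight-saving period (23 February – 16 September), so Bryin Republic is on daylight time, UTC+00:00.
15:45 Bryin Republic − 0h = 15:45 UTC.
1 October 2017 is a Sunday, so the first Monday is October 2.
1 April 2018 is a Sunday, so the first Sunday is April 1.
At the standard offset (UTC+00:45), 15:45 UTC + 0h45m = 16:30 Zelal Province standard time.
The standard-time date in Zelal Province, 2 April 2018, does not fall between 2 October 2017 and 1 April 2018, so daylight saving is not in effect and Zelal Province is at UTC+00:45.
15:45 UTC + 0h45m = 16:30 Zelal Province.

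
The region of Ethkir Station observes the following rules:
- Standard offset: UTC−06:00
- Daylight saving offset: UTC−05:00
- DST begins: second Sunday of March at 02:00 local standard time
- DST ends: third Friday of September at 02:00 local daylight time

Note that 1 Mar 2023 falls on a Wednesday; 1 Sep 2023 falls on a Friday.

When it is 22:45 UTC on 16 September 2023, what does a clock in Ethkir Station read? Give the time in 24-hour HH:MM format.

16:45

1 March 2023 is a Wednesday, so the first Sunday is March 5 and the second is March 12.
1 September 2023 is a Friday, so the first Friday is September 1 and the third is September 15.
At the standard offset (UTC−06:00), 22:45 UTC − 6h = 16:45 Ethkir Station standard time.
Daylight saving runs 12 March – 15 September; the standard-time date in Ethkir Station, 16 September 2023, is outside that window, so Ethkir Station is on standard time at UTC−06:00.
22:45 UTC − 6h = 16:45 local.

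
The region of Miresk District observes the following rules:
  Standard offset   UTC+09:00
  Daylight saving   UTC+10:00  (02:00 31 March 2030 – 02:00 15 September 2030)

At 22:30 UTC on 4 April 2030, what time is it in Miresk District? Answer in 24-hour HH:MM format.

At the standard offset (UTC+09:00), 22:30 UTC + 9h = 07:30 Miresk District standard time (rolling into the next day, 5 April 2030).
Daylight saving runs 31 March – 15 September; the standard-time date in Miresk District, 5 April 2030, is inside that window, so Miresk District is at UTC+10:00.
22:30 UTC + 10h = 08:30 local (rolling into the next day, 5 April 2030).

08:30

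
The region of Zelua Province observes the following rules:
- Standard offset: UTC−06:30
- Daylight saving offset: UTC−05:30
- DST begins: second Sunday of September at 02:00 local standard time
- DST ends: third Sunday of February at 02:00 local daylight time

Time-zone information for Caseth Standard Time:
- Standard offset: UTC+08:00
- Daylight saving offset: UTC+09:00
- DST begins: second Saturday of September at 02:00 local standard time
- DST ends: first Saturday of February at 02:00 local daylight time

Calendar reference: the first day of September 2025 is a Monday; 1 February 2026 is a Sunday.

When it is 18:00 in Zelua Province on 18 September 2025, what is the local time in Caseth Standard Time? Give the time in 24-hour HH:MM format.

08:30

1 September 2025 is a Monday, so the first Sunday is September 7 and the second is September 14.
1 February 2026 is a Sunday, so the first Sunday is February 1 and the third is February 15.
18 September 2025 lies within the daylight-saving period (14 September 2025 – 15 February 2026), so Zelua Province is on daylight time, UTC−05:30.
18:00 Zelua Province + 5h30m = 23:30 UTC.
1 September 2025 is a Monday, so the first Saturday is September 6 and the second is September 13.
1 February 2026 is a Sunday, so the first Saturday is February 7.
At the standard offset (UTC+08:00), 23:30 UTC + 8h = 07:30 Caseth Standard Time standard time (rolling into the next day, 19 September 2025).
The standard-time date in Caseth Standard Time, 19 September 2025, lies within the daylight-saving period (13 September 2025 – 7 February 2026), so Caseth Standard Time is on daylight time, UTC+09:00.
23:30 UTC + 9h = 08:30 Caseth Standard Time (rolling into the next day, 19 September 2025).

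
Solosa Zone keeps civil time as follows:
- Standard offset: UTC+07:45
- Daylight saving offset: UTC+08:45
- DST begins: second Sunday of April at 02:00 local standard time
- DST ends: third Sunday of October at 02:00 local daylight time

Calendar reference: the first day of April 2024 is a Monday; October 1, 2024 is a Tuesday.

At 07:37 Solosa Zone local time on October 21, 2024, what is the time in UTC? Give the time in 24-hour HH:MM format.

23:52

1 April 2024 is a Monday, so the first Sunday is April 7 and the second is April 14.
1 October 2024 is a Tuesday, so the first Sunday is October 6 and the third is October 20.
October 21, 2024 is outside the daylight-saving period (14 April – 20 October), so Solosa Zone is on standard time, UTC+07:45.
07:37 local − 7h45m = 23:52 UTC (rolling into the previous day, 20 October 2024).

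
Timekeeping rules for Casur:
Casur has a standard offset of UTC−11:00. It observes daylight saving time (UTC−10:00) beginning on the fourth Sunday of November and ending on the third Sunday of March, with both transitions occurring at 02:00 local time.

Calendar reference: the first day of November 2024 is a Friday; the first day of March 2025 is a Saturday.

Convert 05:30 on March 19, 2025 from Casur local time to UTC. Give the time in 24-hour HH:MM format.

16:30

1 November 2024 is a Friday, so the first Sunday is November 3 and the fourth is November 24.
1 March 2025 is a Saturday, so the first Sunday is March 2 and the third is March 16.
March 19, 2025 does not fall between 24 November 2024 and 16 March 2025, so daylight saving is not in effect and Casur is at UTC−11:00.
05:30 local + 11h = 16:30 UTC.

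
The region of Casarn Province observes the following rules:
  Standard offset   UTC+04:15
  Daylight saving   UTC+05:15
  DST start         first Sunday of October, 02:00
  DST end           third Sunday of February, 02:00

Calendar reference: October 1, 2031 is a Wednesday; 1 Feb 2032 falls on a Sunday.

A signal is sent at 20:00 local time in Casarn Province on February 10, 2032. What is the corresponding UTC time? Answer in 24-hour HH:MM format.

1 October 2031 is a Wednesday, so the first Sunday is October 5.
1 February 2032 is a Sunday, so the first Sunday is February 1 and the third is February 15.
February 10, 2032 lies within the daylight-saving period (5 October 2031 – 15 February 2032), so Casarn Province is on daylight time, UTC+05:15.
20:00 local − 5h15m = 14:45 UTC.

14:45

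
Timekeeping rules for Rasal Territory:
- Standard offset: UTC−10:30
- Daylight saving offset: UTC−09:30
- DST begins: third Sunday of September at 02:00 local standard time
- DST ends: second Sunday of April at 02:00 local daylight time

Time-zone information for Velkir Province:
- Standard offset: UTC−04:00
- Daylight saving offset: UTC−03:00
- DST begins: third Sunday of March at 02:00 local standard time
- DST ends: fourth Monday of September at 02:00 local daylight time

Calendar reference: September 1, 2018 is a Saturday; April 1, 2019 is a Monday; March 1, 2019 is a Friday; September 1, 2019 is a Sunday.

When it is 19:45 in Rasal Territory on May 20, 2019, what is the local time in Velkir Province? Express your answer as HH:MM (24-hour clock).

03:15

1 September 2018 is a Saturday, so the first Sunday is September 2 and the third is September 16.
1 April 2019 is a Monday, so the first Sunday is April 7 and the second is April 14.
May 20, 2019 does not fall between 16 September 2018 and 14 April 2019, so daylight saving is not in effect and Rasal Territory is at UTC−10:30.
19:45 Rasal Territory + 10h30m = 06:15 UTC (rolling into the next day, 21 May 2019).
1 March 2019 is a Friday, so the first Sunday is March 3 and the third is March 17.
1 September 2019 is a Sunday, so the first Monday is September 2 and the fourth is September 23.
At the standard offset (UTC−04:00), 06:15 UTC − 4h = 02:15 Velkir Province standard time.
Daylight saving runs 17 March – 23 September; the standard-time date in Velkir Province, May 21, 2019, is inside that window, so Velkir Province is at UTC−03:00.
06:15 UTC − 3h = 03:15 Velkir Province.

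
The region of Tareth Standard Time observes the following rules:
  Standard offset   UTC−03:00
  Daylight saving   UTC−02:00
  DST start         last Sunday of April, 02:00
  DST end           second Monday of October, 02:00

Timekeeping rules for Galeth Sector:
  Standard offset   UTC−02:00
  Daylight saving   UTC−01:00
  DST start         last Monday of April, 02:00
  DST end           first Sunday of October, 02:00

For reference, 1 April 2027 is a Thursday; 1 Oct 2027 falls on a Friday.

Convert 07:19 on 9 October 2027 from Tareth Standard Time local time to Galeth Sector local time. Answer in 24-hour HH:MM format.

07:19

1 April 2027 is a Thursday, so Sundays fall on 4, 11, 18, 25; the last is April 25.
1 October 2027 is a Friday, so the first Monday is October 4 and the second is October 11.
9 October 2027 falls between 25 April and 11 October, so daylight saving is in effect and Tareth Standard Time is at UTC−02:00.
07:19 Tareth Standard Time + 2h = 09:19 UTC.
1 April 2027 is a Thursday, so Mondays fall on 5, 12, 19, 26; the last is April 26.
1 October 2027 is a Friday, so the first Sunday is October 3.
At the standard offset (UTC−02:00), 09:19 UTC − 2h = 07:19 Galeth Sector standard time.
The standard-time date in Galeth Sector, 9 October 2027, is outside the daylight-saving period (26 April – 3 October), so Galeth Sector is on standard time, UTC−02:00.
09:19 UTC − 2h = 07:19 Galeth Sector.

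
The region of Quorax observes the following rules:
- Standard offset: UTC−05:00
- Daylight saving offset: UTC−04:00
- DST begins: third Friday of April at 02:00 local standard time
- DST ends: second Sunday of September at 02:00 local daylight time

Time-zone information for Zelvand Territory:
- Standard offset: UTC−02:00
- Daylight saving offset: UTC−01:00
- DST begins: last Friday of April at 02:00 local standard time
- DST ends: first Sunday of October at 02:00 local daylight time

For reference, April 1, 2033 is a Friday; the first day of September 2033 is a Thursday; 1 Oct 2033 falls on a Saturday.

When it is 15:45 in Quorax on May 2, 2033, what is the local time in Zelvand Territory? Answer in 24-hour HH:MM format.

18:45

1 April 2033 is a Friday, so the first Friday is April 1 and the third is April 15.
1 September 2033 is a Thursday, so the first Sunday is September 4 and the second is September 11.
Daylight saving runs 15 April – 11 September; May 2, 2033 is inside that window, so Quorax is at UTC−04:00.
15:45 Quorax + 4h = 19:45 UTC.
1 April 2033 is a Friday, so Fridays fall on 1, 8, 15, 22, 29; the last is April 29.
1 October 2033 is a Saturday, so the first Sunday is October 2.
At the standard offset (UTC−02:00), 19:45 UTC − 2h = 17:45 Zelvand Territory standard time.
The standard-time date in Zelvand Territory, May 2, 2033, falls between 29 April and 2 October, so daylight saving is in effect and Zelvand Territory is at UTC−01:00.
19:45 UTC − 1h = 18:45 Zelvand Territory.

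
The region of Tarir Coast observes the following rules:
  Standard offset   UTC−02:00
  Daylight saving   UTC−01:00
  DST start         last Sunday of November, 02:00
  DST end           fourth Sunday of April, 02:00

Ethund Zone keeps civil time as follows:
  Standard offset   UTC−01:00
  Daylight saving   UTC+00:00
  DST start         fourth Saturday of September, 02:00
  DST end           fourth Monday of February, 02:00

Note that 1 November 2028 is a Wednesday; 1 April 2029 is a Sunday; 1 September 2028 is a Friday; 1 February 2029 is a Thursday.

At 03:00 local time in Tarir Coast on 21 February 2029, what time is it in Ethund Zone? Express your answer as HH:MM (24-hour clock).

1 November 2028 is a Wednesday, so Sundays fall on 5, 12, 19, 26; the last is November 26.
1 April 2029 is a Sunday, so the first Sunday is April 1 and the fourth is April 22.
21 February 2029 lies within the daylight-saving period (26 November 2028 – 22 April 2029), so Tarir Coast is on daylight time, UTC−01:00.
03:00 Tarir Coast + 1h = 04:00 UTC.
1 September 2028 is a Friday, so the first Saturday is September 2 and the fourth is September 23.
1 February 2029 is a Thursday, so the first Monday is February 5 and the fourth is February 26.
At the standard offset (UTC−01:00), 04:00 UTC − 1h = 03:00 Ethund Zone standard time.
The standard-time date in Ethund Zone, 21 February 2029, falls between 23 September 2028 and 26 February 2029, so daylight saving is in effect and Ethund Zone is at UTC+00:00.
04:00 UTC + 0h = 04:00 Ethund Zone.

04:00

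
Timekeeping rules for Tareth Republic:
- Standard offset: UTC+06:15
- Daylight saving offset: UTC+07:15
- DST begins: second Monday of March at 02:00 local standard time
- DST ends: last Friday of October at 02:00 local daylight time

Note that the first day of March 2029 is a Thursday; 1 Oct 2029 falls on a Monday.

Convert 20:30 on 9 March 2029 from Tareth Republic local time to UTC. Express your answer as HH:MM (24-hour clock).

14:15

1 March 2029 is a Thursday, so the first Monday is March 5 and the second is March 12.
1 October 2029 is a Monday, so Fridays fall on 5, 12, 19, 26; the last is October 26.
Daylight saving runs 12 March – 26 October; 9 March 2029 is outside that window, so Tareth Republic is on standard time at UTC+06:15.
20:30 local − 6h15m = 14:15 UTC.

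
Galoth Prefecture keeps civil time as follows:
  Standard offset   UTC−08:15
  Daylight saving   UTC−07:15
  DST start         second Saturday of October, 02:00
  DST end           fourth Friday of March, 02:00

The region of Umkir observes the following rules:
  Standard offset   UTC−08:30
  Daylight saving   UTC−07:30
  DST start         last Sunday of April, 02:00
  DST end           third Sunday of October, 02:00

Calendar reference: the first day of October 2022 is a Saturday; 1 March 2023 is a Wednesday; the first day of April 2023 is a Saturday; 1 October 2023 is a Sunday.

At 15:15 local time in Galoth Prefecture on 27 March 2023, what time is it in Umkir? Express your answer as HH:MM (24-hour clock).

1 October 2022 is a Saturday, so the first Saturday is October 1 and the second is October 8.
1 March 2023 is a Wednesday, so the first Friday is March 3 and the fourth is March 24.
27 March 2023 does not fall between 8 October 2022 and 24 March 2023, so daylight saving is not in effect and Galoth Prefecture is at UTC−08:15.
15:15 Galoth Prefecture + 8h15m = 23:30 UTC.
1 April 2023 is a Saturday, so Sundays fall on 2, 9, 16, 23, 30; the last is April 30.
1 October 2023 is a Sunday, so the first Sunday is October 1 and the third is October 15.
At the standard offset (UTC−08:30), 23:30 UTC − 8h30m = 15:00 Umkir standard time.
The standard-time date in Umkir, 27 March 2023, does not fall between 30 April and 15 October, so daylight saving is not in effect and Umkir is at UTC−08:30.
23:30 UTC − 8h30m = 15:00 Umkir.

15:00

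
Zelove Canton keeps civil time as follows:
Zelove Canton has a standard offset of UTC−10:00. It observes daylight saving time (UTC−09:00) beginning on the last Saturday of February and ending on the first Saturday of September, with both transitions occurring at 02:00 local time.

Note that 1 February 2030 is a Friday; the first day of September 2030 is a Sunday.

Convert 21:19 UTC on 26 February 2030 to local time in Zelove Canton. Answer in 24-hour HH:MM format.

12:19

1 February 2030 is a Friday, so Saturdays fall on 2, 9, 16, 23; the last is February 23.
1 September 2030 is a Sunday, so the first Saturday is September 7.
At the standard offset (UTC−10:00), 21:19 UTC − 10h = 11:19 Zelove Canton standard time.
The standard-time date in Zelove Canton, 26 February 2030, lies within the daylight-saving period (23 February – 7 September), so Zelove Canton is on daylight time, UTC−09:00.
21:19 UTC − 9h = 12:19 local.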